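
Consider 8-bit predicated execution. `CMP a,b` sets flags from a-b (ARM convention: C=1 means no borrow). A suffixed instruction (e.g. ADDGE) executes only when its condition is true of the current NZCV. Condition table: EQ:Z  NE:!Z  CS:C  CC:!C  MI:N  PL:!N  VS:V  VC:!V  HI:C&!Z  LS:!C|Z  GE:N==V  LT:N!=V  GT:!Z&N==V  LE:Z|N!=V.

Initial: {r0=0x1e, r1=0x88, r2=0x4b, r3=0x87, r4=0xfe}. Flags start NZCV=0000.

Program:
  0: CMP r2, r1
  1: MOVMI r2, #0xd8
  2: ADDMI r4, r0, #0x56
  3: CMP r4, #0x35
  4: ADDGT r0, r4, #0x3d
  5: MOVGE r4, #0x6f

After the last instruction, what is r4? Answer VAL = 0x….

[0] flags=1001 → (cmp)
[1] flags=1001 MI?T → r2=0xd8
[2] flags=1001 MI?T → r4=0x74
[3] flags=0010 → (cmp)
[4] flags=0010 GT?T → r0=0xb1
[5] flags=0010 GE?T → r4=0x6f

VAL = 0x6f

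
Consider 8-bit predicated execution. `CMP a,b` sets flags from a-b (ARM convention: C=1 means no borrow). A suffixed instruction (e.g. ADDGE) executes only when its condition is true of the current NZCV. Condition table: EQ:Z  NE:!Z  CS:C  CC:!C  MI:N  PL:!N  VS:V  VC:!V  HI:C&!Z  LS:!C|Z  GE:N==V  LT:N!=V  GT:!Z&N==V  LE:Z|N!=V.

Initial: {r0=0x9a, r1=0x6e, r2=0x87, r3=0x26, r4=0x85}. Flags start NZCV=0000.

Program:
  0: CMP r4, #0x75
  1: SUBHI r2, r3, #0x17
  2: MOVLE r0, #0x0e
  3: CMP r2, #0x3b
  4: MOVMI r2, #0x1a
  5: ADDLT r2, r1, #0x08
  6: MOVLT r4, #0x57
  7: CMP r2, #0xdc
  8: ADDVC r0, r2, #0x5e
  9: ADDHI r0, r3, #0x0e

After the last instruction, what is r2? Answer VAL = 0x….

[0] flags=0011 → (cmp)
[1] flags=0011 HI?T → r2=0x0f
[2] flags=0011 LE?T → r0=0x0e
[3] flags=1000 → (cmp)
[4] flags=1000 MI?T → r2=0x1a
[5] flags=1000 LT?T → r2=0x76
[6] flags=1000 LT?T → r4=0x57
[7] flags=1001 → (cmp)
[8] flags=1001 VC?F → skip
[9] flags=1001 HI?F → skip

VAL = 0x76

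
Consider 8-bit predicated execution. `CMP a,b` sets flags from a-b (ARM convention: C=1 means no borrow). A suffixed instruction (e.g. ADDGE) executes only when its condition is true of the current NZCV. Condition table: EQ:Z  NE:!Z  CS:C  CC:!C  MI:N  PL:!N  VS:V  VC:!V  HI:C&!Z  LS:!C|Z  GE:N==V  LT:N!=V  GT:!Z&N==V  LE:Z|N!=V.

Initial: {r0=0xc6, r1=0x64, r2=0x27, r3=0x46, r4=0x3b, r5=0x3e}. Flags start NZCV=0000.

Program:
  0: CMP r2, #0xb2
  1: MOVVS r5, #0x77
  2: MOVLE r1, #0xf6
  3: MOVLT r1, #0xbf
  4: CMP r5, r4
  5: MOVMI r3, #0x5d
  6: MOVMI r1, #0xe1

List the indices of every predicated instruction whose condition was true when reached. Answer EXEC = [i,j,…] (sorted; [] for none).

EXEC = []

0: ✓ CMP  NZCV=0000
1: · MOVVS
2: · MOVLE
3: · MOVLT
4: ✓ CMP  NZCV=0010
5: · MOVMI
6: · MOVMI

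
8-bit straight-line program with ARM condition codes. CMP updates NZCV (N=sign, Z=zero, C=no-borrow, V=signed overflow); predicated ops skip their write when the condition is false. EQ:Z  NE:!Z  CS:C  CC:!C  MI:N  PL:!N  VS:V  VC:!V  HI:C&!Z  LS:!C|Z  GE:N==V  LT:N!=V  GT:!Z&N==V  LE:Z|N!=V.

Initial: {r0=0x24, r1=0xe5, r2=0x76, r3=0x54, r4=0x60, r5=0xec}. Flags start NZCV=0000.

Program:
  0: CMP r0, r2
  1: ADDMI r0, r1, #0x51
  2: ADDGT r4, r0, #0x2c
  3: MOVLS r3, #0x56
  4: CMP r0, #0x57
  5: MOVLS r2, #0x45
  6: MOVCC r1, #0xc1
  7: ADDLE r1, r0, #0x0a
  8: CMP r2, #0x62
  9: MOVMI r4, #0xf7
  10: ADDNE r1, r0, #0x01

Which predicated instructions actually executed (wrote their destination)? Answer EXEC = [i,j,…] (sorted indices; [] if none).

EXEC = [1,3,5,6,7,9,10]

0: ✓ CMP  NZCV=1000
1: ✓ ADDMI  r0←0x36
2: · ADDGT
3: ✓ MOVLS  r3←0x56
4: ✓ CMP  NZCV=1000
5: ✓ MOVLS  r2←0x45
6: ✓ MOVCC  r1←0xc1
7: ✓ ADDLE  r1←0x40
8: ✓ CMP  NZCV=1000
9: ✓ MOVMI  r4←0xf7
10: ✓ ADDNE  r1←0x37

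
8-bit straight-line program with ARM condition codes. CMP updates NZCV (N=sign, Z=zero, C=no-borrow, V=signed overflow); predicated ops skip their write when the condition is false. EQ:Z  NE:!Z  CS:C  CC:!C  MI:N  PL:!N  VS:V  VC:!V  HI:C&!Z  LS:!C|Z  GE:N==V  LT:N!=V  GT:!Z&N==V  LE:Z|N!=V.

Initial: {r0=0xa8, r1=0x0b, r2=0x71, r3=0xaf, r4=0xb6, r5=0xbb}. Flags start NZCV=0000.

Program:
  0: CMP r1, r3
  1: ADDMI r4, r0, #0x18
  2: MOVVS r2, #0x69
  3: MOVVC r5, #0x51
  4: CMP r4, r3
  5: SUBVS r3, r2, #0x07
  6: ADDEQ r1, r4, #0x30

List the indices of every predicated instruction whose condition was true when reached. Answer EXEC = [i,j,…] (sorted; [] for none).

EXEC = [3]

0: ✓ CMP  NZCV=0000
1: · ADDMI
2: · MOVVS
3: ✓ MOVVC  r5←0x51
4: ✓ CMP  NZCV=0010
5: · SUBVS
6: · ADDEQ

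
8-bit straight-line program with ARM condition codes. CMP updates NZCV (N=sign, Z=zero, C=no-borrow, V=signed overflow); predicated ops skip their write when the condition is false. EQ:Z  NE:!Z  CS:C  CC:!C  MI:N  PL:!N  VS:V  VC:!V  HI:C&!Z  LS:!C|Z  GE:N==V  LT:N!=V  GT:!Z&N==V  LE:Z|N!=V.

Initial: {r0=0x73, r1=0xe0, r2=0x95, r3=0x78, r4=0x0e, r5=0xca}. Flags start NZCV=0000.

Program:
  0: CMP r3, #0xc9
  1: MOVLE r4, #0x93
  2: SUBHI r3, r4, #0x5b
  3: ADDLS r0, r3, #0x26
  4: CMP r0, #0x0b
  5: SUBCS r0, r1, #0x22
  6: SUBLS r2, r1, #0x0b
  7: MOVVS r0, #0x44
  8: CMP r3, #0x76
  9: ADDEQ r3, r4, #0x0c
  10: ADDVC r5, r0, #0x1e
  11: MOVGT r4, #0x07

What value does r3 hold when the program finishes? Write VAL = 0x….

VAL = 0x78

[0] flags=1001 → (cmp)
[1] flags=1001 LE?F → skip
[2] flags=1001 HI?F → skip
[3] flags=1001 LS?T → r0=0x9e
[4] flags=1010 → (cmp)
[5] flags=1010 CS?T → r0=0xbe
[6] flags=1010 LS?F → skip
[7] flags=1010 VS?F → skip
[8] flags=0010 → (cmp)
[9] flags=0010 EQ?F → skip
[10] flags=0010 VC?T → r5=0xdc
[11] flags=0010 GT?T → r4=0x07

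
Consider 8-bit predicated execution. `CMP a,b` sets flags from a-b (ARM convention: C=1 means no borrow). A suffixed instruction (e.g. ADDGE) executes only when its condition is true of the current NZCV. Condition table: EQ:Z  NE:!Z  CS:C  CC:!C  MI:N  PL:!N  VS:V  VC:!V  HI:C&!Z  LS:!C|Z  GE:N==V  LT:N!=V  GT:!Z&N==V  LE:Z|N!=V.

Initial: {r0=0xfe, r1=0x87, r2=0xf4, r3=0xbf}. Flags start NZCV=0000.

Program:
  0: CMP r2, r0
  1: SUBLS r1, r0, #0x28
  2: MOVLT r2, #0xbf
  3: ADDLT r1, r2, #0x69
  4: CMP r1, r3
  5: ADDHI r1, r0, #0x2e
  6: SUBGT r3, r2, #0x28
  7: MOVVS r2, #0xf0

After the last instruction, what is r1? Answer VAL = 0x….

VAL = 0x28

[0] flags=1000 → (cmp)
[1] flags=1000 LS?T → r1=0xd6
[2] flags=1000 LT?T → r2=0xbf
[3] flags=1000 LT?T → r1=0x28
[4] flags=0000 → (cmp)
[5] flags=0000 HI?F → skip
[6] flags=0000 GT?T → r3=0x97
[7] flags=0000 VS?F → skip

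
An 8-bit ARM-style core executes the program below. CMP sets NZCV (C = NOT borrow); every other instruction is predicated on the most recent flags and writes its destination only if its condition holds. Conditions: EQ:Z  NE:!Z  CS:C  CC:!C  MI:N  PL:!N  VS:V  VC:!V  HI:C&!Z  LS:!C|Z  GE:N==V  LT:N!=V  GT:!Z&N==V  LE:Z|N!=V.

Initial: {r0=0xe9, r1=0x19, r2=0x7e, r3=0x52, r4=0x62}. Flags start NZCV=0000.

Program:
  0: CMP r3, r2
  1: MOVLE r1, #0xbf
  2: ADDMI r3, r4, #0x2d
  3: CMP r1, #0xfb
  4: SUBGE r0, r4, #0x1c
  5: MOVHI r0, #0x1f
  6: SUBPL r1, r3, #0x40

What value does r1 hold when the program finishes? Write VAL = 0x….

[0] flags=1000 → (cmp)
[1] flags=1000 LE?T → r1=0xbf
[2] flags=1000 MI?T → r3=0x8f
[3] flags=1000 → (cmp)
[4] flags=1000 GE?F → skip
[5] flags=1000 HI?F → skip
[6] flags=1000 PL?F → skip

VAL = 0xbf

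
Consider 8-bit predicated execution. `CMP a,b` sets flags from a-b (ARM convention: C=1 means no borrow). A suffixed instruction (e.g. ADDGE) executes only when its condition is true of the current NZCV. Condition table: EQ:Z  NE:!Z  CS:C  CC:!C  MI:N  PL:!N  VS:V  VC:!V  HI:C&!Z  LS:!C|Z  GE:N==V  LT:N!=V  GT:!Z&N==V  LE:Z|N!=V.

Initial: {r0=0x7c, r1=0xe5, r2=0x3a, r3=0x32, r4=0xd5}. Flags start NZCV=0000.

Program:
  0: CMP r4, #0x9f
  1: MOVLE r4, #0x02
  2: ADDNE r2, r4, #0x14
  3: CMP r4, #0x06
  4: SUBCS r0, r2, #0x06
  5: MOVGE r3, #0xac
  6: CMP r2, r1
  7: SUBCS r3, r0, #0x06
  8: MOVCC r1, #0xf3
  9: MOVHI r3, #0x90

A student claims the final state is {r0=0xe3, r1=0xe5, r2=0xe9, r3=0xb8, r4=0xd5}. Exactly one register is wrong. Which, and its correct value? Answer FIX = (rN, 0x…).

[0] flags=0010 → (cmp)
[1] flags=0010 LE?F → skip
[2] flags=0010 NE?T → r2=0xe9
[3] flags=1010 → (cmp)
[4] flags=1010 CS?T → r0=0xe3
[5] flags=1010 GE?F → skip
[6] flags=0010 → (cmp)
[7] flags=0010 CS?T → r3=0xdd
[8] flags=0010 CC?F → skip
[9] flags=0010 HI?T → r3=0x90

FIX = (r3, 0x90)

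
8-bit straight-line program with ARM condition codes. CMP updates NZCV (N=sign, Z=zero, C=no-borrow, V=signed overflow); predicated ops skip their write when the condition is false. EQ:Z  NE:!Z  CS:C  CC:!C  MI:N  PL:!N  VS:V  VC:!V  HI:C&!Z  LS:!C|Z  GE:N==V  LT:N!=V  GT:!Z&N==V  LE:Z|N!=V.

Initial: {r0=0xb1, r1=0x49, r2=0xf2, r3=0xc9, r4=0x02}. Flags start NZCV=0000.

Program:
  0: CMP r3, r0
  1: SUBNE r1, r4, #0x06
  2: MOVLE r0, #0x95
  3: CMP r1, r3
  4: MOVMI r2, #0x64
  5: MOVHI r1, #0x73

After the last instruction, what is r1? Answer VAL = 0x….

VAL = 0x73

[0] flags=0010 → (cmp)
[1] flags=0010 NE?T → r1=0xfc
[2] flags=0010 LE?F → skip
[3] flags=0010 → (cmp)
[4] flags=0010 MI?F → skip
[5] flags=0010 HI?T → r1=0x73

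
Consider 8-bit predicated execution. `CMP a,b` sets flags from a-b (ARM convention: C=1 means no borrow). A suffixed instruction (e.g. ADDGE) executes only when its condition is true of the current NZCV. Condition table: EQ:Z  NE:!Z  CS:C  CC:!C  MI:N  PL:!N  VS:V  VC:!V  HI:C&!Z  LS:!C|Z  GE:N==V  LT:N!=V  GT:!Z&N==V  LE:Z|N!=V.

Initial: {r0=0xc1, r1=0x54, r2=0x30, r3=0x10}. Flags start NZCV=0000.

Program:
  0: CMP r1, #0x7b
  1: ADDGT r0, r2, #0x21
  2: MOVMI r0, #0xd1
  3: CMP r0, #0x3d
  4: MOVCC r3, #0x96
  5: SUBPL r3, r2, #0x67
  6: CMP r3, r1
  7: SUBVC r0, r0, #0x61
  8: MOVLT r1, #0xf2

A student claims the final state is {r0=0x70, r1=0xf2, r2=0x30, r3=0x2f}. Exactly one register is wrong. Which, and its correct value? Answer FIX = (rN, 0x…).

FIX = (r3, 0x10)

[0] flags=1000 → (cmp)
[1] flags=1000 GT?F → skip
[2] flags=1000 MI?T → r0=0xd1
[3] flags=1010 → (cmp)
[4] flags=1010 CC?F → skip
[5] flags=1010 PL?F → skip
[6] flags=1000 → (cmp)
[7] flags=1000 VC?T → r0=0x70
[8] flags=1000 LT?T → r1=0xf2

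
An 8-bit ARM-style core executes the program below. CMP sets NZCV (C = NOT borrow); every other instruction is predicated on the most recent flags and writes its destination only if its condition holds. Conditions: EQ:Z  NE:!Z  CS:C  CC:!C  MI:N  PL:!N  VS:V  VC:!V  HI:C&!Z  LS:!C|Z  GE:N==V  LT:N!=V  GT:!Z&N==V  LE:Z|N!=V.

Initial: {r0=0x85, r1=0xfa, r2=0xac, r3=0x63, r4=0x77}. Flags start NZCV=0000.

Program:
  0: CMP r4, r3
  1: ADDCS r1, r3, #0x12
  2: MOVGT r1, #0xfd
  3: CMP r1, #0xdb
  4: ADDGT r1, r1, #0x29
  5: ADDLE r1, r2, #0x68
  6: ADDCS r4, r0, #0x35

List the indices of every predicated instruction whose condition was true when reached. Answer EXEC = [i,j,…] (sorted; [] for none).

[0] flags=0010 → (cmp)
[1] flags=0010 CS?T → r1=0x75
[2] flags=0010 GT?T → r1=0xfd
[3] flags=0010 → (cmp)
[4] flags=0010 GT?T → r1=0x26
[5] flags=0010 LE?F → skip
[6] flags=0010 CS?T → r4=0xba

EXEC = [1,2,4,6]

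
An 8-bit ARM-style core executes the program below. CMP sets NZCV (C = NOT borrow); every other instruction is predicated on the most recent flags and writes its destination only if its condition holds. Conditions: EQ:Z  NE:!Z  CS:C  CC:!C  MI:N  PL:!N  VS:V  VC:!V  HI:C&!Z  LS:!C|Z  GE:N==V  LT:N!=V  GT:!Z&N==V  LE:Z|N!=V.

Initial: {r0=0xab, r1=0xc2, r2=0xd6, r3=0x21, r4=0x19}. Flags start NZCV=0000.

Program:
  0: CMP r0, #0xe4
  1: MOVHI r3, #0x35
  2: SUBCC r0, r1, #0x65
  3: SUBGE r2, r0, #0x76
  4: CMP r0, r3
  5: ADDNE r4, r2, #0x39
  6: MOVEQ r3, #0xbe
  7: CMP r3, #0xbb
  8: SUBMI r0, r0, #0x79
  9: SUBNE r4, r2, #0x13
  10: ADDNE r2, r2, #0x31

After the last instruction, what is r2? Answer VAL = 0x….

VAL = 0x07

[0] flags=1000 → (cmp)
[1] flags=1000 HI?F → skip
[2] flags=1000 CC?T → r0=0x5d
[3] flags=1000 GE?F → skip
[4] flags=0010 → (cmp)
[5] flags=0010 NE?T → r4=0x0f
[6] flags=0010 EQ?F → skip
[7] flags=0000 → (cmp)
[8] flags=0000 MI?F → skip
[9] flags=0000 NE?T → r4=0xc3
[10] flags=0000 NE?T → r2=0x07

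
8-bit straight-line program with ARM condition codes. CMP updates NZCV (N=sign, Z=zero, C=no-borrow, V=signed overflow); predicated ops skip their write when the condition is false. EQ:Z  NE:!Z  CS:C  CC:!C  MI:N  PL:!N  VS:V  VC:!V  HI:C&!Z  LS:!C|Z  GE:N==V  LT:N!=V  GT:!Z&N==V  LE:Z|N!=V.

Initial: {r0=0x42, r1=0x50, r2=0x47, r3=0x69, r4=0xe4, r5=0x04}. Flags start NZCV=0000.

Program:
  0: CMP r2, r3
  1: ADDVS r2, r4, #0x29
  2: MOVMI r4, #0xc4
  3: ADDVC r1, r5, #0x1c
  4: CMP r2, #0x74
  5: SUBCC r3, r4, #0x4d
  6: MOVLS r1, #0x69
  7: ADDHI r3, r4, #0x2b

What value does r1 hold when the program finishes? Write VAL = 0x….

[0] flags=1000 → (cmp)
[1] flags=1000 VS?F → skip
[2] flags=1000 MI?T → r4=0xc4
[3] flags=1000 VC?T → r1=0x20
[4] flags=1000 → (cmp)
[5] flags=1000 CC?T → r3=0x77
[6] flags=1000 LS?T → r1=0x69
[7] flags=1000 HI?F → skip

VAL = 0x69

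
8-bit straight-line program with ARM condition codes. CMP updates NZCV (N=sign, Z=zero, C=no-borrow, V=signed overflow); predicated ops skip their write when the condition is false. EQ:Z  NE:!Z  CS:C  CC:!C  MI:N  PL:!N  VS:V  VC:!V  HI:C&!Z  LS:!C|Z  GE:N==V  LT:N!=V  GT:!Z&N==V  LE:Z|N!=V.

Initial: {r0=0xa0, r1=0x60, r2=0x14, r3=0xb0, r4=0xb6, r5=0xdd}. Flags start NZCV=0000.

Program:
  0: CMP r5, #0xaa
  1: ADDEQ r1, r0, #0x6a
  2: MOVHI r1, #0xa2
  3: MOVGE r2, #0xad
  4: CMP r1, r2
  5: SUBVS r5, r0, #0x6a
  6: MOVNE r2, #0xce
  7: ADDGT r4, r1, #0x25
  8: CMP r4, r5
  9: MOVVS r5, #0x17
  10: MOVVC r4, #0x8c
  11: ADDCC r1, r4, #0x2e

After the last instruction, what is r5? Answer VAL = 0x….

[0] flags=0010 → (cmp)
[1] flags=0010 EQ?F → skip
[2] flags=0010 HI?T → r1=0xa2
[3] flags=0010 GE?T → r2=0xad
[4] flags=1000 → (cmp)
[5] flags=1000 VS?F → skip
[6] flags=1000 NE?T → r2=0xce
[7] flags=1000 GT?F → skip
[8] flags=1000 → (cmp)
[9] flags=1000 VS?F → skip
[10] flags=1000 VC?T → r4=0x8c
[11] flags=1000 CC?T → r1=0xba

VAL = 0xdd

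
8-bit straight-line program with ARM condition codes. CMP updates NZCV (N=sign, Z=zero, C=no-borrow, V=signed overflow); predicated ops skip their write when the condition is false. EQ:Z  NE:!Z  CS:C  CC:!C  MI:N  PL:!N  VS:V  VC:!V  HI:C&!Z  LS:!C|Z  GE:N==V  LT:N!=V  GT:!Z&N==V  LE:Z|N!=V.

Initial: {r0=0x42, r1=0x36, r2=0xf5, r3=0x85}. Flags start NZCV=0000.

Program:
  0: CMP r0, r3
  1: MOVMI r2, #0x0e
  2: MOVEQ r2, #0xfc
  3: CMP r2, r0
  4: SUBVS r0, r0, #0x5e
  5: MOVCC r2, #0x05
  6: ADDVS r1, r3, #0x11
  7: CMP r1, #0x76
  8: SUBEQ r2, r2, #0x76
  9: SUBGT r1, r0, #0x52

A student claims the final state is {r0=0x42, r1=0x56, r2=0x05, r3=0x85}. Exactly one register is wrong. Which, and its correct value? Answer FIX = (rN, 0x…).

FIX = (r1, 0x36)

0: ✓ CMP  NZCV=1001
1: ✓ MOVMI  r2←0x0e
2: · MOVEQ
3: ✓ CMP  NZCV=1000
4: · SUBVS
5: ✓ MOVCC  r2←0x05
6: · ADDVS
7: ✓ CMP  NZCV=1000
8: · SUBEQ
9: · SUBGT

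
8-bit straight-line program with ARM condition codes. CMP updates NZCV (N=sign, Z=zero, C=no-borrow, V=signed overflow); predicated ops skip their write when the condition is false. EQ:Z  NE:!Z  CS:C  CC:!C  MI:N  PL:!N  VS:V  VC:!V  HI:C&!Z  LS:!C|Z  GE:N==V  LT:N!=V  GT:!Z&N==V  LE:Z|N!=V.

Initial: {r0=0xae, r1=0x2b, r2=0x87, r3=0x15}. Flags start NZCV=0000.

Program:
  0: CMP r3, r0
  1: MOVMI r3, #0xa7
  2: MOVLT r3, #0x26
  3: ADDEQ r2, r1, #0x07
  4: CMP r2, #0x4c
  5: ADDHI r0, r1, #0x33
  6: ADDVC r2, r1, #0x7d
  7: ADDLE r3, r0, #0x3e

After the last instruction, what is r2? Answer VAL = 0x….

0: ✓ CMP  NZCV=0000
1: · MOVMI
2: · MOVLT
3: · ADDEQ
4: ✓ CMP  NZCV=0011
5: ✓ ADDHI  r0←0x5e
6: · ADDVC
7: ✓ ADDLE  r3←0x9c

VAL = 0x87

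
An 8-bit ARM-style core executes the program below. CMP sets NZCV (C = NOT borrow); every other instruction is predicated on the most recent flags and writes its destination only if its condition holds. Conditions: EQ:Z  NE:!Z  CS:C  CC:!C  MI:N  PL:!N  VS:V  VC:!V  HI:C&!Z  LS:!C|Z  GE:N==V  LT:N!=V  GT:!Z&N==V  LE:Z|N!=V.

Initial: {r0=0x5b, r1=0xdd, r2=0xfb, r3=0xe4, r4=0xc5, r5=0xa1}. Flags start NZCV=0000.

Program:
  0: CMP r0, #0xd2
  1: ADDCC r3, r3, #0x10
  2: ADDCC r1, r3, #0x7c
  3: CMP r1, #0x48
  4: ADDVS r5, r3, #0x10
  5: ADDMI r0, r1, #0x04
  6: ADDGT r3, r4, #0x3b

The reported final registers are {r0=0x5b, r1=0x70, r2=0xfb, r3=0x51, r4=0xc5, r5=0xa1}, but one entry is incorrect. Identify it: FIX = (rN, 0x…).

[0] flags=1001 → (cmp)
[1] flags=1001 CC?T → r3=0xf4
[2] flags=1001 CC?T → r1=0x70
[3] flags=0010 → (cmp)
[4] flags=0010 VS?F → skip
[5] flags=0010 MI?F → skip
[6] flags=0010 GT?T → r3=0x00

FIX = (r3, 0x00)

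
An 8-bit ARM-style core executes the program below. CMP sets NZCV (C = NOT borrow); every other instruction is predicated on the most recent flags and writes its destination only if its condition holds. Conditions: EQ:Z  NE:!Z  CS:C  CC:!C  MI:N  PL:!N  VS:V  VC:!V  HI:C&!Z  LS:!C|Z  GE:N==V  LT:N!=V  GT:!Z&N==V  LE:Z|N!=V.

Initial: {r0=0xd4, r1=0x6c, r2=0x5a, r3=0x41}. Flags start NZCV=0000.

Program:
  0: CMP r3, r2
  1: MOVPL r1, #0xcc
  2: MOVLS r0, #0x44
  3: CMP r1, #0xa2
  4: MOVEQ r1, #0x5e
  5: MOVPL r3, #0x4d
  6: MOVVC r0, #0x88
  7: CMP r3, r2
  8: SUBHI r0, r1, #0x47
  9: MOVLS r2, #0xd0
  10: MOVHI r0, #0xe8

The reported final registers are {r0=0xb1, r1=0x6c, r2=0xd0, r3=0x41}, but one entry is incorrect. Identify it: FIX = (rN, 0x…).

FIX = (r0, 0x44)

0: ✓ CMP  NZCV=1000
1: · MOVPL
2: ✓ MOVLS  r0←0x44
3: ✓ CMP  NZCV=1001
4: · MOVEQ
5: · MOVPL
6: · MOVVC
7: ✓ CMP  NZCV=1000
8: · SUBHI
9: ✓ MOVLS  r2←0xd0
10: · MOVHI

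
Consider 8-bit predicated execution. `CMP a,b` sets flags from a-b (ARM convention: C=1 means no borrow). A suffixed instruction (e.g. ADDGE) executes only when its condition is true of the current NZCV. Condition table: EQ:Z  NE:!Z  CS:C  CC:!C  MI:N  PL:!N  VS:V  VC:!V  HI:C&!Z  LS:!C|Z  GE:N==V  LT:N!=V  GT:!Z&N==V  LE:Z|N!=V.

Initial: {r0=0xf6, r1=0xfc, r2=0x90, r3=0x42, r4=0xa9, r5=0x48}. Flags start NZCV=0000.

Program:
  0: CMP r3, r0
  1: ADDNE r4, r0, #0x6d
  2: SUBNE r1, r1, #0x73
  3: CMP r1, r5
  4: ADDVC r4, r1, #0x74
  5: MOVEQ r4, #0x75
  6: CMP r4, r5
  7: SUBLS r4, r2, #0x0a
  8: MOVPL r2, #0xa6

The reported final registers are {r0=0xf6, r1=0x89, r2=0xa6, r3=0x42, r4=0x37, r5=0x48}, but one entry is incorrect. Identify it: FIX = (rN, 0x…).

FIX = (r4, 0x63)

0: ✓ CMP  NZCV=0000
1: ✓ ADDNE  r4←0x63
2: ✓ SUBNE  r1←0x89
3: ✓ CMP  NZCV=0011
4: · ADDVC
5: · MOVEQ
6: ✓ CMP  NZCV=0010
7: · SUBLS
8: ✓ MOVPL  r2←0xa6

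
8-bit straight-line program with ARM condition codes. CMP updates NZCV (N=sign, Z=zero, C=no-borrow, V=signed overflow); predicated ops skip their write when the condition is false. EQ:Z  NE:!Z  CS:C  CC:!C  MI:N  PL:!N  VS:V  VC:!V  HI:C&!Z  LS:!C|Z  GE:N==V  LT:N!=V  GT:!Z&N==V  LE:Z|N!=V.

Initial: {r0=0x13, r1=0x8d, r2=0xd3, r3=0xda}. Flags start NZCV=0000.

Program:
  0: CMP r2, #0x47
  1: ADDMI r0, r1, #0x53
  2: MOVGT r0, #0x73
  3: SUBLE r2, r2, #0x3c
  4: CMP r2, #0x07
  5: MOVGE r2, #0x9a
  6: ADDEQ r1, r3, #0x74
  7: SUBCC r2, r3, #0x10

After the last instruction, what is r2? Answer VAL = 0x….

[0] flags=1010 → (cmp)
[1] flags=1010 MI?T → r0=0xe0
[2] flags=1010 GT?F → skip
[3] flags=1010 LE?T → r2=0x97
[4] flags=1010 → (cmp)
[5] flags=1010 GE?F → skip
[6] flags=1010 EQ?F → skip
[7] flags=1010 CC?F → skip

VAL = 0x97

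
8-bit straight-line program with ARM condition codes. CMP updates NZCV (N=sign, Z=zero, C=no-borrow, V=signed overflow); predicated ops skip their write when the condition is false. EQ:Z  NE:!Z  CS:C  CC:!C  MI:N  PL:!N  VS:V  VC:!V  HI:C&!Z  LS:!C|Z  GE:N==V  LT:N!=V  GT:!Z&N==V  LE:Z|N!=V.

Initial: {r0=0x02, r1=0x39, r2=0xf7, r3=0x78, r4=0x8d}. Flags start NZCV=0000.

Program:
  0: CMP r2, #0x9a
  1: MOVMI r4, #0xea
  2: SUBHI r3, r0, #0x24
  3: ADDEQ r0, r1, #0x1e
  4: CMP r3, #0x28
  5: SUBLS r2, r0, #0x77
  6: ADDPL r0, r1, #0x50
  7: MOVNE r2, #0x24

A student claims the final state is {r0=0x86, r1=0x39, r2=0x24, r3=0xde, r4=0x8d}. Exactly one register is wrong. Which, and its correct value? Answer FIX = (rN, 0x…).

0: ✓ CMP  NZCV=0010
1: · MOVMI
2: ✓ SUBHI  r3←0xde
3: · ADDEQ
4: ✓ CMP  NZCV=1010
5: · SUBLS
6: · ADDPL
7: ✓ MOVNE  r2←0x24

FIX = (r0, 0x02)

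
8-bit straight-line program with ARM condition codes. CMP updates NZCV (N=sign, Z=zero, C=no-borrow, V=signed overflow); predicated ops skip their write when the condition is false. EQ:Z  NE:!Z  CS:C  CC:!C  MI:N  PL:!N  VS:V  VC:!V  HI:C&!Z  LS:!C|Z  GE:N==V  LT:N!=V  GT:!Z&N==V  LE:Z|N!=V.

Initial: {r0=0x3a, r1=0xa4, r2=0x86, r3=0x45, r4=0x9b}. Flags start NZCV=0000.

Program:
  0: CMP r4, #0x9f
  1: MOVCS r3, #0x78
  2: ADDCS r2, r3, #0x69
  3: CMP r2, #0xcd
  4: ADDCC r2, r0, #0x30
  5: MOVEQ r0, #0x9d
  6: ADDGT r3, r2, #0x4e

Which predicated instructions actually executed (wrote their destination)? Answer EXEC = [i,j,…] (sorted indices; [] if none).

EXEC = [4]

[0] flags=1000 → (cmp)
[1] flags=1000 CS?F → skip
[2] flags=1000 CS?F → skip
[3] flags=1000 → (cmp)
[4] flags=1000 CC?T → r2=0x6a
[5] flags=1000 EQ?F → skip
[6] flags=1000 GT?F → skip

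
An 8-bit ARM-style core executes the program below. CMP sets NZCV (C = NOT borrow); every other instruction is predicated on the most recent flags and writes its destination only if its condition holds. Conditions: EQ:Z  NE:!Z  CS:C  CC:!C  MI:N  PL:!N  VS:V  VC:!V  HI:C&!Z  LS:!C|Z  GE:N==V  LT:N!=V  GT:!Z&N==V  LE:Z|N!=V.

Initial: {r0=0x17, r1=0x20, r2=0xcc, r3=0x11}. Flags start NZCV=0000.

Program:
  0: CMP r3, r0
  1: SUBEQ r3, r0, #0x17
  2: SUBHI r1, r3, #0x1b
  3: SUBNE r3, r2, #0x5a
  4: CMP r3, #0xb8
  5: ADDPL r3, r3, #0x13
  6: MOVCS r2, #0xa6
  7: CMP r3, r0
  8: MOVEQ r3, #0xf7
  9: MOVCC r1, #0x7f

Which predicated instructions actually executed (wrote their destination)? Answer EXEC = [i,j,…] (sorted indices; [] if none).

EXEC = [3]

[0] flags=1000 → (cmp)
[1] flags=1000 EQ?F → skip
[2] flags=1000 HI?F → skip
[3] flags=1000 NE?T → r3=0x72
[4] flags=1001 → (cmp)
[5] flags=1001 PL?F → skip
[6] flags=1001 CS?F → skip
[7] flags=0010 → (cmp)
[8] flags=0010 EQ?F → skip
[9] flags=0010 CC?F → skip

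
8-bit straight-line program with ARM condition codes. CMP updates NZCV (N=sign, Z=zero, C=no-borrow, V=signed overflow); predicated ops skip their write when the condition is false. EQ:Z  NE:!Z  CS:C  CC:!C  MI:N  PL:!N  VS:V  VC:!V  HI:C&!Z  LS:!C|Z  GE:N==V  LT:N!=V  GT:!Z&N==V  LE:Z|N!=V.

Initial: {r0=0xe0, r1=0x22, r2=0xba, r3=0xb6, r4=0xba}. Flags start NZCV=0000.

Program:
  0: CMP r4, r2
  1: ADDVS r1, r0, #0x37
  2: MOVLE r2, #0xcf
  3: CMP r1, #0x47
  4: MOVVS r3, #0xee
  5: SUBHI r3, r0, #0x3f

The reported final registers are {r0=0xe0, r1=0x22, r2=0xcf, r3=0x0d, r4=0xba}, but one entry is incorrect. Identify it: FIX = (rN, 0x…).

[0] flags=0110 → (cmp)
[1] flags=0110 VS?F → skip
[2] flags=0110 LE?T → r2=0xcf
[3] flags=1000 → (cmp)
[4] flags=1000 VS?F → skip
[5] flags=1000 HI?F → skip

FIX = (r3, 0xb6)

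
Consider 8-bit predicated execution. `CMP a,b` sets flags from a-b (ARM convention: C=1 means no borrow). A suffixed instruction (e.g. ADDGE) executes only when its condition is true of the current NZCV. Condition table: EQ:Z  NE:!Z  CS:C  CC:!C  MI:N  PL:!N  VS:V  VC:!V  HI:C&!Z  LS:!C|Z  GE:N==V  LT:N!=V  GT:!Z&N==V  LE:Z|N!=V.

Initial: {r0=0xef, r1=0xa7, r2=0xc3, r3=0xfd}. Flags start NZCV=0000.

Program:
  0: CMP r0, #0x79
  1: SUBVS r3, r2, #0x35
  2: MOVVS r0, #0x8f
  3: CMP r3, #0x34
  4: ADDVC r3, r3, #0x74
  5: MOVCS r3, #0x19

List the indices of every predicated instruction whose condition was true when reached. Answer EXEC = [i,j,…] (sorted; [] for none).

[0] flags=0011 → (cmp)
[1] flags=0011 VS?T → r3=0x8e
[2] flags=0011 VS?T → r0=0x8f
[3] flags=0011 → (cmp)
[4] flags=0011 VC?F → skip
[5] flags=0011 CS?T → r3=0x19

EXEC = [1,2,5]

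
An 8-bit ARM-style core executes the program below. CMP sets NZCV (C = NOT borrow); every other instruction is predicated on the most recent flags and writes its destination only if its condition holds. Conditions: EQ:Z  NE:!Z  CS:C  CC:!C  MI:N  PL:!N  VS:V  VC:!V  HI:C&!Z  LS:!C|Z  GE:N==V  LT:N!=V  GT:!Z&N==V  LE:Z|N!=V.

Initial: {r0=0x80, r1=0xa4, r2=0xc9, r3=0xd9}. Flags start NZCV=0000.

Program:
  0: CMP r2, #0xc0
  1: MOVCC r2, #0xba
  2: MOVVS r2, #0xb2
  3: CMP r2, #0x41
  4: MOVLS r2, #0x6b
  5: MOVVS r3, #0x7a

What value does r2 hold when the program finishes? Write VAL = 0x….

VAL = 0xc9

0: ✓ CMP  NZCV=0010
1: · MOVCC
2: · MOVVS
3: ✓ CMP  NZCV=1010
4: · MOVLS
5: · MOVVS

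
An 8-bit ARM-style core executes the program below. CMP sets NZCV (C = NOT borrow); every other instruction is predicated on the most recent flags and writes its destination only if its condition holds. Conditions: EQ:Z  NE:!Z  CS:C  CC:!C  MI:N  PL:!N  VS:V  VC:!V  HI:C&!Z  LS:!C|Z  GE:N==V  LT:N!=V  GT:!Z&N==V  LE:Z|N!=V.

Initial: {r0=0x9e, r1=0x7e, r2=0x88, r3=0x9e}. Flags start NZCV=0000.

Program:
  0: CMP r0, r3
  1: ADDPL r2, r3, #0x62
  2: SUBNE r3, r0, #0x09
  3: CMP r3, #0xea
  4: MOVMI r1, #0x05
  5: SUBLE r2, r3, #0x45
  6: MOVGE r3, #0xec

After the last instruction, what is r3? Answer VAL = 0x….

VAL = 0x9e

0: ✓ CMP  NZCV=0110
1: ✓ ADDPL  r2←0x00
2: · SUBNE
3: ✓ CMP  NZCV=1000
4: ✓ MOVMI  r1←0x05
5: ✓ SUBLE  r2←0x59
6: · MOVGE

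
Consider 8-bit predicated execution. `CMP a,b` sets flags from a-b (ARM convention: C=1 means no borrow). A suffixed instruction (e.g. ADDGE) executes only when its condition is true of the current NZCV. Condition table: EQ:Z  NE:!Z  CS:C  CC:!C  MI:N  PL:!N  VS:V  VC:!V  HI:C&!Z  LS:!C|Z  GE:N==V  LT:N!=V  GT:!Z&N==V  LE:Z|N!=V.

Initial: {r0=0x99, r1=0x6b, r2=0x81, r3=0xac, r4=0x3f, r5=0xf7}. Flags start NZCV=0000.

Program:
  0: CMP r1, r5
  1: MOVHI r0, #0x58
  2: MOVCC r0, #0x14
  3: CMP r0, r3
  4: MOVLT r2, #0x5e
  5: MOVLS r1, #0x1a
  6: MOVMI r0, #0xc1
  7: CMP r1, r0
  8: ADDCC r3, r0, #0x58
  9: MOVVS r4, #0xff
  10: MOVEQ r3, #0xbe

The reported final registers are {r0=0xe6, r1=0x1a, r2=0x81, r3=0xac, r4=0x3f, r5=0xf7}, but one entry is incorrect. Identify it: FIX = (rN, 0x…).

0: ✓ CMP  NZCV=0000
1: · MOVHI
2: ✓ MOVCC  r0←0x14
3: ✓ CMP  NZCV=0000
4: · MOVLT
5: ✓ MOVLS  r1←0x1a
6: · MOVMI
7: ✓ CMP  NZCV=0010
8: · ADDCC
9: · MOVVS
10: · MOVEQ

FIX = (r0, 0x14)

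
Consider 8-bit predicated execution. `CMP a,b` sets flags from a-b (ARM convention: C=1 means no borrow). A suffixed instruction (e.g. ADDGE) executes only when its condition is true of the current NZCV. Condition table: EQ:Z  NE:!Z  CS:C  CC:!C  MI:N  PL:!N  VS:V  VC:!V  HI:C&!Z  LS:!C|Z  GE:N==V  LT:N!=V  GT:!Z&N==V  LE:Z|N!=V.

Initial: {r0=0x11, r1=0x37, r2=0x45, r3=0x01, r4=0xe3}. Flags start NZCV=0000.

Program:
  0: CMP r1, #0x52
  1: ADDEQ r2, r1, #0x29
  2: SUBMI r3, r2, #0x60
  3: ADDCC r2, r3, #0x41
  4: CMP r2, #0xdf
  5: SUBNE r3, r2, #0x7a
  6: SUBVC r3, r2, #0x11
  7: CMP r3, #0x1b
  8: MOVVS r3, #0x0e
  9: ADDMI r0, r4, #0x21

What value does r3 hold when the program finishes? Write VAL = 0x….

VAL = 0x15

[0] flags=1000 → (cmp)
[1] flags=1000 EQ?F → skip
[2] flags=1000 MI?T → r3=0xe5
[3] flags=1000 CC?T → r2=0x26
[4] flags=0000 → (cmp)
[5] flags=0000 NE?T → r3=0xac
[6] flags=0000 VC?T → r3=0x15
[7] flags=1000 → (cmp)
[8] flags=1000 VS?F → skip
[9] flags=1000 MI?T → r0=0x04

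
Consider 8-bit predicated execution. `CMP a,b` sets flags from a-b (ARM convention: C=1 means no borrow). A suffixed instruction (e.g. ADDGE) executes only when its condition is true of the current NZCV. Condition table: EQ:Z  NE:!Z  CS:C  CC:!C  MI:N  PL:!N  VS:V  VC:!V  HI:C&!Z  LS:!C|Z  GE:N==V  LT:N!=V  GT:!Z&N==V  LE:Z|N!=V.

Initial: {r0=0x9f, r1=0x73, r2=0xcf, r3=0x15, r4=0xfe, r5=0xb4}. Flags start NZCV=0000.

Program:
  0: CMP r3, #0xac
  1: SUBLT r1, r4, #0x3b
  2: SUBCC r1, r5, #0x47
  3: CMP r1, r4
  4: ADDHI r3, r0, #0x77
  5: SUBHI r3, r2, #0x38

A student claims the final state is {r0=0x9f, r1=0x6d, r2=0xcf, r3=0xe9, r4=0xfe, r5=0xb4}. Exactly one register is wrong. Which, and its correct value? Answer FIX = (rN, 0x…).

0: ✓ CMP  NZCV=0000
1: · SUBLT
2: ✓ SUBCC  r1←0x6d
3: ✓ CMP  NZCV=0000
4: · ADDHI
5: · SUBHI

FIX = (r3, 0x15)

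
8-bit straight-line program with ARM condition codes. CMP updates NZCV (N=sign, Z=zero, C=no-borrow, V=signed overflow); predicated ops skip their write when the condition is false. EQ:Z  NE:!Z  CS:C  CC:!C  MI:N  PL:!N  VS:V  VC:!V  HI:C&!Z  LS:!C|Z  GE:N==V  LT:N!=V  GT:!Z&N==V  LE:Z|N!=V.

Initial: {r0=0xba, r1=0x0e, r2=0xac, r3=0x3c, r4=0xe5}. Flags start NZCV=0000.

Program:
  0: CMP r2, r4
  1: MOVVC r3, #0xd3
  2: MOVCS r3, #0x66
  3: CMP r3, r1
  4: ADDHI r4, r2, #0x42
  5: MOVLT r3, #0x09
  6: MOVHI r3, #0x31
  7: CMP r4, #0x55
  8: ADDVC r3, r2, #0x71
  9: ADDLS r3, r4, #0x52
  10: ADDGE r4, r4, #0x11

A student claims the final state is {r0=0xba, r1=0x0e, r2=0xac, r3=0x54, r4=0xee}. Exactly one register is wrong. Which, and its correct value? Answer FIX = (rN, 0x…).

[0] flags=1000 → (cmp)
[1] flags=1000 VC?T → r3=0xd3
[2] flags=1000 CS?F → skip
[3] flags=1010 → (cmp)
[4] flags=1010 HI?T → r4=0xee
[5] flags=1010 LT?T → r3=0x09
[6] flags=1010 HI?T → r3=0x31
[7] flags=1010 → (cmp)
[8] flags=1010 VC?T → r3=0x1d
[9] flags=1010 LS?F → skip
[10] flags=1010 GE?F → skip

FIX = (r3, 0x1d)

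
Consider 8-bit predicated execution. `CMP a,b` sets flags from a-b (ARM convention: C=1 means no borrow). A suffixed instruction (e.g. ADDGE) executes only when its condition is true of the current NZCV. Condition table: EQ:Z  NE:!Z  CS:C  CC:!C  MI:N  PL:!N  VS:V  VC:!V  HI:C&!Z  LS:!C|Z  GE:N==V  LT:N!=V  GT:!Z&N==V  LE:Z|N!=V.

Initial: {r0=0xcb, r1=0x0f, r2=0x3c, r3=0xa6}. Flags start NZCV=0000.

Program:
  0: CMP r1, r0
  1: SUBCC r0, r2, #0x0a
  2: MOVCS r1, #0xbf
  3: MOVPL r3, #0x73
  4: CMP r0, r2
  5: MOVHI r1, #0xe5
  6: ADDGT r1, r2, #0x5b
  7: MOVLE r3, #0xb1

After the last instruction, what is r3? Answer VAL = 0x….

VAL = 0xb1

[0] flags=0000 → (cmp)
[1] flags=0000 CC?T → r0=0x32
[2] flags=0000 CS?F → skip
[3] flags=0000 PL?T → r3=0x73
[4] flags=1000 → (cmp)
[5] flags=1000 HI?F → skip
[6] flags=1000 GT?F → skip
[7] flags=1000 LE?T → r3=0xb1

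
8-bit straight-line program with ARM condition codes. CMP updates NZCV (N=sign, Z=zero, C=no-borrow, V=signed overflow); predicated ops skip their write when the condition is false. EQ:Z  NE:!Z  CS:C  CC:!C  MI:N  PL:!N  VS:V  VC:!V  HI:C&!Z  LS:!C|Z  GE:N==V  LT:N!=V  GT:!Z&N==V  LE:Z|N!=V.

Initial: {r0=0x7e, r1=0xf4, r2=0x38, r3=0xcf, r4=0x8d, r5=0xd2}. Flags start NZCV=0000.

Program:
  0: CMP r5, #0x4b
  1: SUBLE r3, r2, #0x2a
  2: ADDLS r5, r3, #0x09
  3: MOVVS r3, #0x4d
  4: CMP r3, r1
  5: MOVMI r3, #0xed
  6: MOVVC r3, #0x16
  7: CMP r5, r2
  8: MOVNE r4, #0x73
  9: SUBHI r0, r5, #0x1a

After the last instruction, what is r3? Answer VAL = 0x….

0: ✓ CMP  NZCV=1010
1: ✓ SUBLE  r3←0x0e
2: · ADDLS
3: · MOVVS
4: ✓ CMP  NZCV=0000
5: · MOVMI
6: ✓ MOVVC  r3←0x16
7: ✓ CMP  NZCV=1010
8: ✓ MOVNE  r4←0x73
9: ✓ SUBHI  r0←0xb8

VAL = 0x16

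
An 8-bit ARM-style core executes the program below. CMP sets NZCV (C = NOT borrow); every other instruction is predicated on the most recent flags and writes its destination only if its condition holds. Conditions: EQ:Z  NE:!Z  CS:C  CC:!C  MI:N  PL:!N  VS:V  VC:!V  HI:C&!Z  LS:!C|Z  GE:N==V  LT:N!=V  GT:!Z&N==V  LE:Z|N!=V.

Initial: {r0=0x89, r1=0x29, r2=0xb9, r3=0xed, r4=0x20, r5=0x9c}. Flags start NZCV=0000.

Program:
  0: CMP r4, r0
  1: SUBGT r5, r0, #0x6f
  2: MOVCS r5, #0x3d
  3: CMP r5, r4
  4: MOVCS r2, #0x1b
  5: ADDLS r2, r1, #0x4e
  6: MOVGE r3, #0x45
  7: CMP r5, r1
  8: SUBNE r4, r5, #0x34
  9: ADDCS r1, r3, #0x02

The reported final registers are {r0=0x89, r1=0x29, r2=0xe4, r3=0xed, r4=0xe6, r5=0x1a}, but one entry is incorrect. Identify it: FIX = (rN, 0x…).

[0] flags=1001 → (cmp)
[1] flags=1001 GT?T → r5=0x1a
[2] flags=1001 CS?F → skip
[3] flags=1000 → (cmp)
[4] flags=1000 CS?F → skip
[5] flags=1000 LS?T → r2=0x77
[6] flags=1000 GE?F → skip
[7] flags=1000 → (cmp)
[8] flags=1000 NE?T → r4=0xe6
[9] flags=1000 CS?F → skip

FIX = (r2, 0x77)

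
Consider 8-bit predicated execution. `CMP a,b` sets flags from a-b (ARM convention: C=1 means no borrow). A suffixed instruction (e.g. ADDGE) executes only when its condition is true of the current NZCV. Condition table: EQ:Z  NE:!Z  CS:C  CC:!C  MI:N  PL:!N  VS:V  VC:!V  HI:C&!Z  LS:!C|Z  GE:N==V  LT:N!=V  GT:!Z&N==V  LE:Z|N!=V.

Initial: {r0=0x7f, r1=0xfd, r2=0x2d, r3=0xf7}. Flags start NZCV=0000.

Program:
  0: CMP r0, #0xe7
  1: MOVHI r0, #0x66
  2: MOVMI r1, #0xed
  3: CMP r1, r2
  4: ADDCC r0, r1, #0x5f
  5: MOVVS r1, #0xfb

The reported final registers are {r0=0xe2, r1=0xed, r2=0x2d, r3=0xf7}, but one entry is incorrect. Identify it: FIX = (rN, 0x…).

0: ✓ CMP  NZCV=1001
1: · MOVHI
2: ✓ MOVMI  r1←0xed
3: ✓ CMP  NZCV=1010
4: · ADDCC
5: · MOVVS

FIX = (r0, 0x7f)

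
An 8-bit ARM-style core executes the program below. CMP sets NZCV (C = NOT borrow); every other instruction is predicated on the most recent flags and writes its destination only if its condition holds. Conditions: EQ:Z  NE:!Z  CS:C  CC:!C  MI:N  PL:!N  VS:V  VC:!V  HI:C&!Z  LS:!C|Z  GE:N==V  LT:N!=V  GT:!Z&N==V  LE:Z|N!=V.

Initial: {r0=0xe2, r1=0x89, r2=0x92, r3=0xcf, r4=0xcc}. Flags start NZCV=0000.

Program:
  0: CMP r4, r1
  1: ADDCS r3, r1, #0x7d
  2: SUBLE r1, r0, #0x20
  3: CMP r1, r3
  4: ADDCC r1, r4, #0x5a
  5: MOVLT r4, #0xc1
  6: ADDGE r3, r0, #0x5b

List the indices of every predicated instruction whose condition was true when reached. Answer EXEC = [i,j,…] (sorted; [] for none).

0: ✓ CMP  NZCV=0010
1: ✓ ADDCS  r3←0x06
2: · SUBLE
3: ✓ CMP  NZCV=1010
4: · ADDCC
5: ✓ MOVLT  r4←0xc1
6: · ADDGE

EXEC = [1,5]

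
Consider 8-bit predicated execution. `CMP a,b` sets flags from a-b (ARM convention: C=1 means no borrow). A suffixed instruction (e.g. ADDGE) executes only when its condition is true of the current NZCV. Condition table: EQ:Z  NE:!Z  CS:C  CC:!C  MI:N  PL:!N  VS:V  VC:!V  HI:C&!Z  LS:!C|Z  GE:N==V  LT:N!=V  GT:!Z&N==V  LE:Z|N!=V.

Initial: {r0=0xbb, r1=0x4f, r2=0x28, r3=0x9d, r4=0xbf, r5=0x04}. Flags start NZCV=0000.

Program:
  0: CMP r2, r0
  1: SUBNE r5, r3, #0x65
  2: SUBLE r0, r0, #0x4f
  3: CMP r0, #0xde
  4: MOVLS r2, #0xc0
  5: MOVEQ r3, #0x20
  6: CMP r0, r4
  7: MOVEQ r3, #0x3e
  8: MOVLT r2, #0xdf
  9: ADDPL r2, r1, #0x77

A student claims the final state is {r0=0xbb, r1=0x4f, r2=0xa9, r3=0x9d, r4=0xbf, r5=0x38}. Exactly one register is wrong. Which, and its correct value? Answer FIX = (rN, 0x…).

0: ✓ CMP  NZCV=0000
1: ✓ SUBNE  r5←0x38
2: · SUBLE
3: ✓ CMP  NZCV=1000
4: ✓ MOVLS  r2←0xc0
5: · MOVEQ
6: ✓ CMP  NZCV=1000
7: · MOVEQ
8: ✓ MOVLT  r2←0xdf
9: · ADDPL

FIX = (r2, 0xdf)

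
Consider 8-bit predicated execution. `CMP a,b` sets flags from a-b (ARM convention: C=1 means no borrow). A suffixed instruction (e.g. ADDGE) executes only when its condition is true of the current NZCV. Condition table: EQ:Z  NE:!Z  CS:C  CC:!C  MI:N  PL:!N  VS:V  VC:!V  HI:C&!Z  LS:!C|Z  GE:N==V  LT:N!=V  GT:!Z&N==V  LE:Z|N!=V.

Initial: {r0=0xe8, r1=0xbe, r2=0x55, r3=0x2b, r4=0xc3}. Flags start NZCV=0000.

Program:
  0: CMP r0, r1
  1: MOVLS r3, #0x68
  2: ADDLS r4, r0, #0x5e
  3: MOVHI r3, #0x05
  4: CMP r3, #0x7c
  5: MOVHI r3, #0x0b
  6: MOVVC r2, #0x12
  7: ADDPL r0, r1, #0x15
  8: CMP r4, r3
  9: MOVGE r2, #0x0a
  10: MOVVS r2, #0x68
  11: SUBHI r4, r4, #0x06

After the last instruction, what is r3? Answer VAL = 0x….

[0] flags=0010 → (cmp)
[1] flags=0010 LS?F → skip
[2] flags=0010 LS?F → skip
[3] flags=0010 HI?T → r3=0x05
[4] flags=1000 → (cmp)
[5] flags=1000 HI?F → skip
[6] flags=1000 VC?T → r2=0x12
[7] flags=1000 PL?F → skip
[8] flags=1010 → (cmp)
[9] flags=1010 GE?F → skip
[10] flags=1010 VS?F → skip
[11] flags=1010 HI?T → r4=0xbd

VAL = 0x05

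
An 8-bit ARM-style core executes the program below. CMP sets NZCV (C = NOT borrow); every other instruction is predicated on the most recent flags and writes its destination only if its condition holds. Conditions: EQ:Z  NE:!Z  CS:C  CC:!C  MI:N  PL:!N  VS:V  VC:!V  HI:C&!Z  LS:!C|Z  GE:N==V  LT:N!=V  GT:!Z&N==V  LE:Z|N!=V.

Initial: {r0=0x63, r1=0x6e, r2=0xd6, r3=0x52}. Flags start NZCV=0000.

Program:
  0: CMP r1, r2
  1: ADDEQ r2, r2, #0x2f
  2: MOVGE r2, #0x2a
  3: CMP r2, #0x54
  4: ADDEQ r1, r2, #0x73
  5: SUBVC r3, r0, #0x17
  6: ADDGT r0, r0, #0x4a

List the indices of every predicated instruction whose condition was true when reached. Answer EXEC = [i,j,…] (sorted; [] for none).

[0] flags=1001 → (cmp)
[1] flags=1001 EQ?F → skip
[2] flags=1001 GE?T → r2=0x2a
[3] flags=1000 → (cmp)
[4] flags=1000 EQ?F → skip
[5] flags=1000 VC?T → r3=0x4c
[6] flags=1000 GT?F → skip

EXEC = [2,5]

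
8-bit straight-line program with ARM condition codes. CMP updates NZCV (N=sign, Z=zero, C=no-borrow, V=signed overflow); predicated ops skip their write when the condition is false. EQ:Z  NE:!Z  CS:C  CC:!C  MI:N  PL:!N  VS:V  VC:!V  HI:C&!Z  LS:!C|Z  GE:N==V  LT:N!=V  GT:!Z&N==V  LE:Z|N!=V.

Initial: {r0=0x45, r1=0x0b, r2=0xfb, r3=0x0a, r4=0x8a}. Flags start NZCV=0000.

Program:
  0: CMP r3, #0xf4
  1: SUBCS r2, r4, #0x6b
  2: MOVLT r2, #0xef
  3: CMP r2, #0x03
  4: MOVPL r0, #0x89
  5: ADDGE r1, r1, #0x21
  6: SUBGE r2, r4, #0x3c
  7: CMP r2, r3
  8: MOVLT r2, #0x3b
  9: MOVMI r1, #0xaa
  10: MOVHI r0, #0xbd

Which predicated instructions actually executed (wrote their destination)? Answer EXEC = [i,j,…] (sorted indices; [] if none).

EXEC = [8,9,10]

[0] flags=0000 → (cmp)
[1] flags=0000 CS?F → skip
[2] flags=0000 LT?F → skip
[3] flags=1010 → (cmp)
[4] flags=1010 PL?F → skip
[5] flags=1010 GE?F → skip
[6] flags=1010 GE?F → skip
[7] flags=1010 → (cmp)
[8] flags=1010 LT?T → r2=0x3b
[9] flags=1010 MI?T → r1=0xaa
[10] flags=1010 HI?T → r0=0xbd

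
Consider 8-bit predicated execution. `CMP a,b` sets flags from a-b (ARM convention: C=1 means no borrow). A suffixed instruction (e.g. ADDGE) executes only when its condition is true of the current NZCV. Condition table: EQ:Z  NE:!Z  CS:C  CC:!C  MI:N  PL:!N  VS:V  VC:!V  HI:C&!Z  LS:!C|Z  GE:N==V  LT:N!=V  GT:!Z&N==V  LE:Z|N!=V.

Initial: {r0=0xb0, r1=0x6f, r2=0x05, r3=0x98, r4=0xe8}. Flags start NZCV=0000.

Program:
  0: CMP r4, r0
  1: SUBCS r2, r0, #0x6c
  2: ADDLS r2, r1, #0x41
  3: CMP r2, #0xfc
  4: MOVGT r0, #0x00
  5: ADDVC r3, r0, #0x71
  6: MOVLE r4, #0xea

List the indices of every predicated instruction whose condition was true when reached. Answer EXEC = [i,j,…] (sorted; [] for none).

0: ✓ CMP  NZCV=0010
1: ✓ SUBCS  r2←0x44
2: · ADDLS
3: ✓ CMP  NZCV=0000
4: ✓ MOVGT  r0←0x00
5: ✓ ADDVC  r3←0x71
6: · MOVLE

EXEC = [1,4,5]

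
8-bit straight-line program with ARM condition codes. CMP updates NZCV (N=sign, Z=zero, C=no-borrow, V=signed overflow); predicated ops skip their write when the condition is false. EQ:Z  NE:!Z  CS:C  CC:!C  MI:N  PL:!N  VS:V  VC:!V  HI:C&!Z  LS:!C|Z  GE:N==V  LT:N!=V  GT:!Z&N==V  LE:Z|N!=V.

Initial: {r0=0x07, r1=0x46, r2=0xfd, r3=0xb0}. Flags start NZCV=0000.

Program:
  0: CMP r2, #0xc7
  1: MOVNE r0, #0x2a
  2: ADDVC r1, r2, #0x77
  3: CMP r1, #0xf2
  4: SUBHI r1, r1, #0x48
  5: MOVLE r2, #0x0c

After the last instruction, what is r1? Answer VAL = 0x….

[0] flags=0010 → (cmp)
[1] flags=0010 NE?T → r0=0x2a
[2] flags=0010 VC?T → r1=0x74
[3] flags=1001 → (cmp)
[4] flags=1001 HI?F → skip
[5] flags=1001 LE?F → skip

VAL = 0x74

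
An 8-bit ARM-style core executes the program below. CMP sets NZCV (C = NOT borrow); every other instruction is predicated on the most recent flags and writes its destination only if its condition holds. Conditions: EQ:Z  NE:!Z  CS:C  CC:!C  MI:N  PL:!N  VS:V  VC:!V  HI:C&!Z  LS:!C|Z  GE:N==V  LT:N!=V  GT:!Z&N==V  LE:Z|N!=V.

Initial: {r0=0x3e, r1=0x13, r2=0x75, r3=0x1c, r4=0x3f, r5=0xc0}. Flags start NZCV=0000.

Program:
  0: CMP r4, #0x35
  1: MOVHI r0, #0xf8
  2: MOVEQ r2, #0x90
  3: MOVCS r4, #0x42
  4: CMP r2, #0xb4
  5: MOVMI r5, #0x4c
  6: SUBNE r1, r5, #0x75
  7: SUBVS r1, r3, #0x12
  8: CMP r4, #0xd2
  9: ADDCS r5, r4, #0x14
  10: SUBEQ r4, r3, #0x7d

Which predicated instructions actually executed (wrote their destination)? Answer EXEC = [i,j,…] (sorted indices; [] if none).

0: ✓ CMP  NZCV=0010
1: ✓ MOVHI  r0←0xf8
2: · MOVEQ
3: ✓ MOVCS  r4←0x42
4: ✓ CMP  NZCV=1001
5: ✓ MOVMI  r5←0x4c
6: ✓ SUBNE  r1←0xd7
7: ✓ SUBVS  r1←0x0a
8: ✓ CMP  NZCV=0000
9: · ADDCS
10: · SUBEQ

EXEC = [1,3,5,6,7]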